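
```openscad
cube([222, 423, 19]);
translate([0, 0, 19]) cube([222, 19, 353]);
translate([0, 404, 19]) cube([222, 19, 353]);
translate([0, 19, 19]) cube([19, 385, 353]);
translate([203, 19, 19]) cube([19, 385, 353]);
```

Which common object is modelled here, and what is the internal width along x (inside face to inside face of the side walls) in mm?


An open box. The internal width is 184 mm.

A 222×423 base slab with four walls standing on it — an open box. The base is 222 mm wide and the walls are 19 mm thick, so the internal width is 222 − 2 × 19 = 184 mm.


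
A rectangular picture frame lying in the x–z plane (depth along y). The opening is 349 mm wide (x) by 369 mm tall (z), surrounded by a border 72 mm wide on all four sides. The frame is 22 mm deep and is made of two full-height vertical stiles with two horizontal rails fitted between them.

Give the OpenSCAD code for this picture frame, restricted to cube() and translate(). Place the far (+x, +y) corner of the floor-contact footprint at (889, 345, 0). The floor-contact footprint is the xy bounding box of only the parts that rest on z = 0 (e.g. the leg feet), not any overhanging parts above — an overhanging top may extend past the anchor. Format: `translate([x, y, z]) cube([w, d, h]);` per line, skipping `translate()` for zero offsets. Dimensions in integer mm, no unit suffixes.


translate([396, 323, 0]) cube([72, 22, 513]);
translate([817, 323, 0]) cube([72, 22, 513]);
translate([468, 323, 0]) cube([349, 22, 72]);
translate([468, 323, 441]) cube([349, 22, 72]);


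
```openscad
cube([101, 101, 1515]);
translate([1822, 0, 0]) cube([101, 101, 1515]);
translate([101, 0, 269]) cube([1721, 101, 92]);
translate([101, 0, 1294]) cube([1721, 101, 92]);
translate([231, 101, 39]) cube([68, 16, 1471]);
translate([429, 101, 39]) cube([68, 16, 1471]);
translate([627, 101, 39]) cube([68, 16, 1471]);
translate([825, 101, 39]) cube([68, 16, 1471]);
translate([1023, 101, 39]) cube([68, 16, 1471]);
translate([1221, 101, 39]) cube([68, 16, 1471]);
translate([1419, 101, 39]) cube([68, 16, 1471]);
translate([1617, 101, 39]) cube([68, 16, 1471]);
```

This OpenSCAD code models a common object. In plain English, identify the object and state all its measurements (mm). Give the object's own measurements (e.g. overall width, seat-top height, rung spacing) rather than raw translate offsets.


A fence section. Two 101×101 mm posts, 1515 mm tall, stand on the floor with a clear span of 1721 mm between their inner faces. Two horizontal rails of 101×92 mm section span the gap between the posts with their undersides at z = 269 mm and z = 1294 mm, flush with the posts' −y face. 8 pickets, each 68 mm wide, 16 mm thick and 1471 mm tall, are fixed to the +y face of the rails with their bottoms at z = 39 mm, spaced across the span with a 130 mm gap after the −x post and between neighbouring pickets, with 137 mm left before the +x post.


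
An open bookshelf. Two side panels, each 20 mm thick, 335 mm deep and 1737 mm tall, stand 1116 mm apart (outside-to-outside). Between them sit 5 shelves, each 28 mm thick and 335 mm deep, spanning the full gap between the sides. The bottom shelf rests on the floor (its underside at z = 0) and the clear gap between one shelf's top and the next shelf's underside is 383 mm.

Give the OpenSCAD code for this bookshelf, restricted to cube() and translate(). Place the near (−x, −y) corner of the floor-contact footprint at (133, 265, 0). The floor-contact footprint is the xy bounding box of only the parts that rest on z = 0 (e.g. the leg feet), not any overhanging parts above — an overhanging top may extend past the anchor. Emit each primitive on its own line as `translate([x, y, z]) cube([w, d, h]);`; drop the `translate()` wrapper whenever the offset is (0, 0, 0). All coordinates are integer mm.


translate([133, 265, 0]) cube([20, 335, 1737]);
translate([1229, 265, 0]) cube([20, 335, 1737]);
translate([153, 265, 0]) cube([1076, 335, 28]);
translate([153, 265, 411]) cube([1076, 335, 28]);
translate([153, 265, 822]) cube([1076, 335, 28]);
translate([153, 265, 1233]) cube([1076, 335, 28]);
translate([153, 265, 1644]) cube([1076, 335, 28]);


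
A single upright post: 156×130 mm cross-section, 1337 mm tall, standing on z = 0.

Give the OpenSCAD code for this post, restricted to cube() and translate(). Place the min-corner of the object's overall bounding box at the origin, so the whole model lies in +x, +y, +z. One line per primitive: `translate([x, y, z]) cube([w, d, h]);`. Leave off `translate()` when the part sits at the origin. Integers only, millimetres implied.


cube([156, 130, 1337]);


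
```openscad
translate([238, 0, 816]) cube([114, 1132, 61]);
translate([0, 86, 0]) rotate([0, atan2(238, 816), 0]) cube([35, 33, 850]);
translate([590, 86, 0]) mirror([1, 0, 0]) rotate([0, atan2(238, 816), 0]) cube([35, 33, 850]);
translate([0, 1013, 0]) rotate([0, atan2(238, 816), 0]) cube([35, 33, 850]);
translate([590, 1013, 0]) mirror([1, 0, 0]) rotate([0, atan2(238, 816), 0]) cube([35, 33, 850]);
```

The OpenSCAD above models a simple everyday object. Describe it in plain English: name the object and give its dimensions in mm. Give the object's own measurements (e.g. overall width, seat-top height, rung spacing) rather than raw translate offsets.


A sawhorse. A 114×1132×61 mm beam (x, y, z) sits on two A-frame leg pairs. Each pair is two raked legs of 35×33 mm section (33 mm along y) splaying symmetrically in x. Each leg rises 816 mm vertically over 238 mm of horizontal reach and is 850 mm long along its own axis. Every leg's outer bottom edge rests on the floor and its outer top edge meets a bottom edge of the beam — the left legs (tilting toward +x) meet the beam's −x bottom edge, the right legs (their mirror images, tilting toward −x) meet its +x bottom edge — so the leg tops tuck under the beam, the beam's underside is 816 mm above the floor, and the feet are 590 mm apart outside-to-outside with the beam centred between them. The two leg pairs are set in 86 mm from either end of the beam.


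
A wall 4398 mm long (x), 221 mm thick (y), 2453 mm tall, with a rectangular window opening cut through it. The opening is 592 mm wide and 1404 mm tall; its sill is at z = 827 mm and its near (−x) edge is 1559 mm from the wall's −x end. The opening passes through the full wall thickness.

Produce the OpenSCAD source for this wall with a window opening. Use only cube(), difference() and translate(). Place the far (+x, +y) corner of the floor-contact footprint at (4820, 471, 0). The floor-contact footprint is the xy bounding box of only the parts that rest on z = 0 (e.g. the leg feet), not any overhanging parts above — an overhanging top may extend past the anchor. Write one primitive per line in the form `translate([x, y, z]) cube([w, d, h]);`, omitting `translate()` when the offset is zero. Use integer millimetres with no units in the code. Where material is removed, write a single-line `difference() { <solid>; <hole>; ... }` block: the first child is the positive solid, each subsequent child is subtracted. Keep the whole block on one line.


difference() { translate([422, 250, 0]) cube([4398, 221, 2453]); translate([1981, 250, 827]) cube([592, 221, 1404]); }


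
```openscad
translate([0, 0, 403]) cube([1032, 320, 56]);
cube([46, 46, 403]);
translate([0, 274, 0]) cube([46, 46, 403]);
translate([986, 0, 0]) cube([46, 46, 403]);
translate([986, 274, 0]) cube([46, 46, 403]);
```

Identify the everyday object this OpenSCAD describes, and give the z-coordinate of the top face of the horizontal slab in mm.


A bench. The seat-top height is 459 mm.

A long slab on four corner posts — a bench. The slab sits at z = 403 with thickness 56, so the top is 403 + 56 = 459 mm.


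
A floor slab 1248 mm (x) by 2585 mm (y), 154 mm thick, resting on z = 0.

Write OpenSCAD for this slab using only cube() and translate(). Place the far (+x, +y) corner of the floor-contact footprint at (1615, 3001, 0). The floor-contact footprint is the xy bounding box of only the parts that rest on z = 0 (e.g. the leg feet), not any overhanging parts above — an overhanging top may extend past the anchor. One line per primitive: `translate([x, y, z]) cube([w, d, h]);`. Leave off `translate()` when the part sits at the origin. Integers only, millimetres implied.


translate([367, 416, 0]) cube([1248, 2585, 154]);


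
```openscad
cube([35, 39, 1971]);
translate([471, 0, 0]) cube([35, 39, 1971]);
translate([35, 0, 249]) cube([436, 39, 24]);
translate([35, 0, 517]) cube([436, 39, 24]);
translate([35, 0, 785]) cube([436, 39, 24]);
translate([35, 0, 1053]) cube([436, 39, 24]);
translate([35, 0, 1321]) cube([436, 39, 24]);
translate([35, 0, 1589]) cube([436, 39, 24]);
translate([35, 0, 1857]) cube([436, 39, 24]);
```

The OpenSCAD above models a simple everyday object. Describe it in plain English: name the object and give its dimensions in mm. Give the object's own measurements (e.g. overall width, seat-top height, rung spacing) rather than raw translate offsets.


A straight ladder. Two 35×39 mm vertical rails, 1971 mm tall, stand 506 mm apart (outside-to-outside) with their front faces coplanar on the −y side. 7 rungs, each 39 mm deep and 24 mm tall, span between the inner faces of the rails, front faces flush with the rails. The lowest rung's underside is at z = 249 mm and rungs are spaced 268 mm apart (underside to underside).


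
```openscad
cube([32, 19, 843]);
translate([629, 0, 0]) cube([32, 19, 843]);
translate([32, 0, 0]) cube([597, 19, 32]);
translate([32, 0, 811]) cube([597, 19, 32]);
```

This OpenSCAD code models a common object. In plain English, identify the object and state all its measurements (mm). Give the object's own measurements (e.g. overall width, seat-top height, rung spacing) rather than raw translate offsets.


A rectangular picture frame lying in the x–z plane (depth along y). The opening is 597 mm wide (x) by 779 mm tall (z), surrounded by a border 32 mm wide on all four sides. The frame is 19 mm deep and is made of two full-height vertical stiles with two horizontal rails fitted between them.


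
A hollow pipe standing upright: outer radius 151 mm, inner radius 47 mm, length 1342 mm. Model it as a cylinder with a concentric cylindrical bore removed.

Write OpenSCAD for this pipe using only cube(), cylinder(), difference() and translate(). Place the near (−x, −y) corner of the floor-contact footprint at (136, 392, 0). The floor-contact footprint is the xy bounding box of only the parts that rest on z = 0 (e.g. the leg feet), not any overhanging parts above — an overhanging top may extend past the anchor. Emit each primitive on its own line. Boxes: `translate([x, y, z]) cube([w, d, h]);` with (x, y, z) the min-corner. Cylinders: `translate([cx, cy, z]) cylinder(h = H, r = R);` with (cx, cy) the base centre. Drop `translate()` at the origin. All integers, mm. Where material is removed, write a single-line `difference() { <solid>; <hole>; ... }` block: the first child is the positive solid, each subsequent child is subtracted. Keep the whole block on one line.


difference() { translate([287, 543, 0]) cylinder(h = 1342, r = 151); translate([287, 543, 0]) cylinder(h = 1342, r = 47); }


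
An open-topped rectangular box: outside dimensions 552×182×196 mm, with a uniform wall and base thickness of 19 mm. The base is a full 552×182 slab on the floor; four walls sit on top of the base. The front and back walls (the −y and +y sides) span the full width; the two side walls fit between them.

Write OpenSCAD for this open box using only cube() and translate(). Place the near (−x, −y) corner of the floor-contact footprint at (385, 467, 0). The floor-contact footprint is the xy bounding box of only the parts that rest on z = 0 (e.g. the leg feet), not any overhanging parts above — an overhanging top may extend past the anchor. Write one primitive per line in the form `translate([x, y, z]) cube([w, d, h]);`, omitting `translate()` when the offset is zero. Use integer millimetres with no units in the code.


translate([385, 467, 0]) cube([552, 182, 19]);
translate([385, 467, 19]) cube([552, 19, 177]);
translate([385, 630, 19]) cube([552, 19, 177]);
translate([385, 486, 19]) cube([19, 144, 177]);
translate([918, 486, 19]) cube([19, 144, 177]);


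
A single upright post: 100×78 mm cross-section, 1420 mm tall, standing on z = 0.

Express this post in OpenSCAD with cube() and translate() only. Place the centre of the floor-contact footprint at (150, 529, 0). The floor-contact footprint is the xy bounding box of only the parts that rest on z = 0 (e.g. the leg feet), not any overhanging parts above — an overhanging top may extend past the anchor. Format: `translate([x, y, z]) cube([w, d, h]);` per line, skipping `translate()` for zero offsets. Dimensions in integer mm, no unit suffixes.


translate([100, 490, 0]) cube([100, 78, 1420]);


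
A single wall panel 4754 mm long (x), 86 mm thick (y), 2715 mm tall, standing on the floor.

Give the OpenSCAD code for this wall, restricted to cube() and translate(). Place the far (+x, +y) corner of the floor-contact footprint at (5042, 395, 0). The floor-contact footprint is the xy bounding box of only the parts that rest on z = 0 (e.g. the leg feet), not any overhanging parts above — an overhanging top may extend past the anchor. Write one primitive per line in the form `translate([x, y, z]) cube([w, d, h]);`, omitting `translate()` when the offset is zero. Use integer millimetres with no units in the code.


translate([288, 309, 0]) cube([4754, 86, 2715]);


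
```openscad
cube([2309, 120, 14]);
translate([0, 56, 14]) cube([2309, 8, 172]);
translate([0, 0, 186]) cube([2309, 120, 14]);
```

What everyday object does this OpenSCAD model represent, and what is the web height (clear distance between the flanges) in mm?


An I-beam. The web height is 172 mm.

Two wide flanges with a thin centred web — an I-beam. Overall 200 mm minus two 14 mm flanges gives a web of 200 − 2·14 = 172 mm.


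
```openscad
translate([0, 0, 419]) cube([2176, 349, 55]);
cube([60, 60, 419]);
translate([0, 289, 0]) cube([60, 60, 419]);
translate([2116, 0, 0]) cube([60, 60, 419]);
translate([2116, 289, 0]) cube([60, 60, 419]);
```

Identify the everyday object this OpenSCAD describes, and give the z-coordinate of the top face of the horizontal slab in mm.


A bench. The seat-top height is 474 mm.

A long slab on four corner posts — a bench. The slab sits at z = 419 with thickness 55, so the top is 419 + 55 = 474 mm.


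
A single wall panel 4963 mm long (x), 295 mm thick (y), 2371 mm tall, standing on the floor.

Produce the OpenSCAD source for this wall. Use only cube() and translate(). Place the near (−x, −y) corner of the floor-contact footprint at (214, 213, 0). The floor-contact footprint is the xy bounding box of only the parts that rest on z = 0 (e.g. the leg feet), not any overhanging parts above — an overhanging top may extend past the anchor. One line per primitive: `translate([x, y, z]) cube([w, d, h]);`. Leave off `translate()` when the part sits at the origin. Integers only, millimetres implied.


translate([214, 213, 0]) cube([4963, 295, 2371]);


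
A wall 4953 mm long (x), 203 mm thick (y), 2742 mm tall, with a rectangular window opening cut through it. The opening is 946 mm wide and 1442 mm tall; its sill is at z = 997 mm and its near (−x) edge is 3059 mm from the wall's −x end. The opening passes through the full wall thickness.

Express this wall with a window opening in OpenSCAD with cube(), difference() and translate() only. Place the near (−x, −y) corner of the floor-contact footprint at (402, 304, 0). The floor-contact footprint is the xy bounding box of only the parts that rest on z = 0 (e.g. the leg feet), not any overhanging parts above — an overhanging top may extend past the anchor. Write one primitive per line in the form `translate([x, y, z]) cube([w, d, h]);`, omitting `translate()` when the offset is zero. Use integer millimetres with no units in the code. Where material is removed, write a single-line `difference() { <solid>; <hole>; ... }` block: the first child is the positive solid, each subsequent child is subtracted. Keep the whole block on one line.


difference() { translate([402, 304, 0]) cube([4953, 203, 2742]); translate([3461, 304, 997]) cube([946, 203, 1442]); }


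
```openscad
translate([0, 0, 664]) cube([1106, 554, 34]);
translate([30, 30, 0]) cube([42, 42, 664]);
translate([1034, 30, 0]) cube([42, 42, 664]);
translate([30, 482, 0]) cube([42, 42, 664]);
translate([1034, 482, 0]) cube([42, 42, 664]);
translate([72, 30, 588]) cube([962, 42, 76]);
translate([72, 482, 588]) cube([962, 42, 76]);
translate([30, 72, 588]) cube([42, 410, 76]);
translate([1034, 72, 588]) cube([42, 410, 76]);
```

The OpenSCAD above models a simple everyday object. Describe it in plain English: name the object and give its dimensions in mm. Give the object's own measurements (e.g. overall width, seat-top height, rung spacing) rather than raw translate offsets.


A rectangular dining table. The top is 1106×554×34 mm with its upper surface at z = 698 mm. It stands on four 42×42 mm square legs, each inset 30 mm from the nearest pair of top edges, running from the floor to the underside of the top. Four apron rails, 42 mm thick and 76 mm tall, run between adjacent legs with their top edges flush with the underside of the top and their outer faces flush with the legs' outer faces.


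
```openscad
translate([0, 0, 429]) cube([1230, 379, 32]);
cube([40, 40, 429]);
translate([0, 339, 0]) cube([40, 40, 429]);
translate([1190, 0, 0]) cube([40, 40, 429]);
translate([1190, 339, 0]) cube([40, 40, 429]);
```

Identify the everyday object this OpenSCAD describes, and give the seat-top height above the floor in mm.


A bench. The seat-top height is 461 mm.

A long slab on four corner posts — a bench. The slab sits at z = 429 with thickness 32, so the top is 429 + 32 = 461 mm.


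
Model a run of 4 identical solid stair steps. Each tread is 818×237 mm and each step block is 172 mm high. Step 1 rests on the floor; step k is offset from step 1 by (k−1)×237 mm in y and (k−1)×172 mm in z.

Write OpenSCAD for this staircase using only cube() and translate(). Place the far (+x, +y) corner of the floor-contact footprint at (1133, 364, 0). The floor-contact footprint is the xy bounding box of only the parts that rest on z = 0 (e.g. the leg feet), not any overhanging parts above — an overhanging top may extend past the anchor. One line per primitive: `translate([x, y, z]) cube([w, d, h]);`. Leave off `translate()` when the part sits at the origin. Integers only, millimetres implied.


translate([315, 127, 0]) cube([818, 237, 172]);
translate([315, 364, 172]) cube([818, 237, 172]);
translate([315, 601, 344]) cube([818, 237, 172]);
translate([315, 838, 516]) cube([818, 237, 172]);


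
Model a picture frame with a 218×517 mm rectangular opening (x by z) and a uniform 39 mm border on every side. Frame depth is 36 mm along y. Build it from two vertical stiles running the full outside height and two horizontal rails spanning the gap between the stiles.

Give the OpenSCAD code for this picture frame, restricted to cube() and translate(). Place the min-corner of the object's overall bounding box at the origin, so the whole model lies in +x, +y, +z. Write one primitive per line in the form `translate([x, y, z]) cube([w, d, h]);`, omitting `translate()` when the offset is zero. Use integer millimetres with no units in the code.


cube([39, 36, 595]);
translate([257, 0, 0]) cube([39, 36, 595]);
translate([39, 0, 0]) cube([218, 36, 39]);
translate([39, 0, 556]) cube([218, 36, 39]);


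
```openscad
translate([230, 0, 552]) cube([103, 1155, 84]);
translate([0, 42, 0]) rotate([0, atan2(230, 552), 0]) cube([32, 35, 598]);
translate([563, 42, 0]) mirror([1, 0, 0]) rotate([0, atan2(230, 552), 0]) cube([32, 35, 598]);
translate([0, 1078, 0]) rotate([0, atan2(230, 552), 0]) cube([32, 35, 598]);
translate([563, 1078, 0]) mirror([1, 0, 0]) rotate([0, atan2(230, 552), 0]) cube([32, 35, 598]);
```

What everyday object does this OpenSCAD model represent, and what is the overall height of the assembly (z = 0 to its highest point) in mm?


A sawhorse. The overall height is 636 mm.

A beam across two mirrored pairs of raked legs — a sawhorse. The beam's underside is at z = 552 (matching the legs' vertical rise in atan2(230, 552)) and the beam is 84 mm tall, so its top is at 552 + 84 = 636 mm. The raked legs top out at the beam's underside, so that is the highest point.


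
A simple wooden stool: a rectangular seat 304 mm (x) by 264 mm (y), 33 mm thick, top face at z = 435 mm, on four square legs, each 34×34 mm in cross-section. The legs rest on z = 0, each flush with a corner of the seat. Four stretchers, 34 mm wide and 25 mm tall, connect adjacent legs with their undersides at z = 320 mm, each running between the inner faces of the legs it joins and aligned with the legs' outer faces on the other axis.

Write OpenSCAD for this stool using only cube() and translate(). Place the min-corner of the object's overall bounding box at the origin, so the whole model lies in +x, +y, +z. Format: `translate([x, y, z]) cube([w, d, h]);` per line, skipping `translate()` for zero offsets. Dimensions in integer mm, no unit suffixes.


translate([0, 0, 402]) cube([304, 264, 33]);
cube([34, 34, 402]);
translate([270, 0, 0]) cube([34, 34, 402]);
translate([0, 230, 0]) cube([34, 34, 402]);
translate([270, 230, 0]) cube([34, 34, 402]);
translate([34, 0, 320]) cube([236, 34, 25]);
translate([34, 230, 320]) cube([236, 34, 25]);
translate([0, 34, 320]) cube([34, 196, 25]);
translate([270, 34, 320]) cube([34, 196, 25]);


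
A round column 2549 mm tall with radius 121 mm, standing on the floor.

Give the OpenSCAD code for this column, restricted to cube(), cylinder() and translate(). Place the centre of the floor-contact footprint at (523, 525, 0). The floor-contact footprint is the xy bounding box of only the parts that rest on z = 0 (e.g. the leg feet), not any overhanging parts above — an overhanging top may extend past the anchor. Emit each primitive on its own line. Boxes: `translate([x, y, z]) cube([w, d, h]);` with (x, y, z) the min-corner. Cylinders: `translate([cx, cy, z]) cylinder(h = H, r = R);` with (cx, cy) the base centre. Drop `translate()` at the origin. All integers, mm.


translate([523, 525, 0]) cylinder(h = 2549, r = 121);


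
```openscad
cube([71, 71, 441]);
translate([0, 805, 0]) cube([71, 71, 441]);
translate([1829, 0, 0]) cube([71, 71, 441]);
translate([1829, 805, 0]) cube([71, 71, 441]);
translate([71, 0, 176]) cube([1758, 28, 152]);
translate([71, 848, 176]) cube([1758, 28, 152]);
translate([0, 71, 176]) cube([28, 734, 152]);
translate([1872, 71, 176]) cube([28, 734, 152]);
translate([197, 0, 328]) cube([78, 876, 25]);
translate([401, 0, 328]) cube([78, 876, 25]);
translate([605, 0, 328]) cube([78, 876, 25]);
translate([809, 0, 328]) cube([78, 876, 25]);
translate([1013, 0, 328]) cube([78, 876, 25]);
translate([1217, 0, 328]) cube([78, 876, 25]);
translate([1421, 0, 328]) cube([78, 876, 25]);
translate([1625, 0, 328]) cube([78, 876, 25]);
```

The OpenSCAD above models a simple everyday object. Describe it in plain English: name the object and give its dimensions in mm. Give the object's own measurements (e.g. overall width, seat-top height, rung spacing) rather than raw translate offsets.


A bed frame 1900 mm long (x) by 876 mm wide (y). Four 71×71 mm corner posts, 441 mm tall, at the corners of the footprint. Four rails of 28 mm thickness and 152 mm height run between adjacent posts with their undersides at z = 176 mm, their outer faces flush with the outside of the frame (the two x-running rails run between the posts' inner faces; the two y-running rails run between the posts' inner faces). 8 slats, each 78 mm wide (x) and 25 mm thick, lie across the top of the two x-running rails, running the full 876 mm width of the frame in y; along x they sit between the end posts with a 126 mm gap after the −x posts and between neighbouring slats and before the +x posts.


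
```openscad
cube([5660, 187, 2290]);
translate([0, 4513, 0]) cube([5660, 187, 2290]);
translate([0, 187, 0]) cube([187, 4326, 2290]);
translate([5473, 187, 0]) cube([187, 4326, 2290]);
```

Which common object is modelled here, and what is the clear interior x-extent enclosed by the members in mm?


A house (or room) frame. The interior width is 5286 mm.

Four 2290 mm walls enclosing a rectangle with no floor or roof — a room or house frame. Outside width is 5660 mm and wall thickness is 187 mm, so the interior width is 5660 − 2 × 187 = 5286 mm.


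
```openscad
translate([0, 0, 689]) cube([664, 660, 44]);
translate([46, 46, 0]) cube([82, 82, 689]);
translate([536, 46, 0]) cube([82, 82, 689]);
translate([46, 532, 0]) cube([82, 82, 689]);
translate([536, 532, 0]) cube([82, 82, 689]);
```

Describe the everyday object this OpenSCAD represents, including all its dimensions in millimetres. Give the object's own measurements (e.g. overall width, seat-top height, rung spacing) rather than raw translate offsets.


A table: top 664 mm (x) × 660 mm (y), 44 mm thick, upper face at z = 733 mm, on four 82×82 mm square legs, each inset 46 mm from the nearest pair of top edges from z = 0 to the bottom of the top.


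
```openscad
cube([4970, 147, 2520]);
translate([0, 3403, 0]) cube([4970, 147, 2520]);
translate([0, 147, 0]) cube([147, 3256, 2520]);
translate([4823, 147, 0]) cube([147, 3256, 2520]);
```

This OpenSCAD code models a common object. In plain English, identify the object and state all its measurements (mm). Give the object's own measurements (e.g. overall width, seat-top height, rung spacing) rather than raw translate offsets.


The wall frame of a small rectangular building: four walls, each 2520 mm tall and 147 mm thick, enclosing a footprint 4970 mm (x) by 3550 mm (y) outside-to-outside, with no floor or roof. The front and back walls (the −y and +y sides) span the full width; the two side walls fit between them.


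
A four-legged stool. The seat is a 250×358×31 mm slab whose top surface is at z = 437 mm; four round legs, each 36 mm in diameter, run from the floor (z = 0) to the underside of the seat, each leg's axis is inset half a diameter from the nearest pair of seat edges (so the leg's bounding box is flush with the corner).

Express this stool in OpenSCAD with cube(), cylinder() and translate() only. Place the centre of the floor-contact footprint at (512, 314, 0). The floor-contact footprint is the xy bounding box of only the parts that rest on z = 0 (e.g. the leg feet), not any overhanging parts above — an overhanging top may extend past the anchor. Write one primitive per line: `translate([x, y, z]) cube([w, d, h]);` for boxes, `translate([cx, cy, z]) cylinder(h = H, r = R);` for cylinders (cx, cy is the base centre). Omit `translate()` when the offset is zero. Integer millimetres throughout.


translate([387, 135, 406]) cube([250, 358, 31]);
translate([405, 153, 0]) cylinder(h = 406, r = 18);
translate([619, 153, 0]) cylinder(h = 406, r = 18);
translate([405, 475, 0]) cylinder(h = 406, r = 18);
translate([619, 475, 0]) cylinder(h = 406, r = 18);


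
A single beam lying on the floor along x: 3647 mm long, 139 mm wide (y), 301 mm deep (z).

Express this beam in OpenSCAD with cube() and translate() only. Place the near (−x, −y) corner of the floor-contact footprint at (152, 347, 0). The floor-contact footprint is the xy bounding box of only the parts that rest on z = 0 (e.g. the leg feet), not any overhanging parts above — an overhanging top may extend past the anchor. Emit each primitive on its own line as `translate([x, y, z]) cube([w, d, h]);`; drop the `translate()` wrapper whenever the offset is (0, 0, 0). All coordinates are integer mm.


translate([152, 347, 0]) cube([3647, 139, 301]);


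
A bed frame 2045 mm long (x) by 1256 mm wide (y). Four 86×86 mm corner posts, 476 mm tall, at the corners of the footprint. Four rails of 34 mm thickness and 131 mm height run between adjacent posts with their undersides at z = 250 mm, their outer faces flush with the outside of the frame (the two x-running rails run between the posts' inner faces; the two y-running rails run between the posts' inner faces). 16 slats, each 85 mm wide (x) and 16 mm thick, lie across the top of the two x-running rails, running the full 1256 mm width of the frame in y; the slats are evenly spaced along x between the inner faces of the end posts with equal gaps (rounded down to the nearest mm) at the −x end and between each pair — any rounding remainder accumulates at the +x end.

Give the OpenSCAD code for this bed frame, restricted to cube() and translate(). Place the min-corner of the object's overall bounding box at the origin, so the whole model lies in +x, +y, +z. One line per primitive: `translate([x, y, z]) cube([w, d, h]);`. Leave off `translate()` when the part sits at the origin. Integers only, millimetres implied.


cube([86, 86, 476]);
translate([0, 1170, 0]) cube([86, 86, 476]);
translate([1959, 0, 0]) cube([86, 86, 476]);
translate([1959, 1170, 0]) cube([86, 86, 476]);
translate([86, 0, 250]) cube([1873, 34, 131]);
translate([86, 1222, 250]) cube([1873, 34, 131]);
translate([0, 86, 250]) cube([34, 1084, 131]);
translate([2011, 86, 250]) cube([34, 1084, 131]);
translate([116, 0, 381]) cube([85, 1256, 16]);
translate([231, 0, 381]) cube([85, 1256, 16]);
translate([346, 0, 381]) cube([85, 1256, 16]);
translate([461, 0, 381]) cube([85, 1256, 16]);
translate([576, 0, 381]) cube([85, 1256, 16]);
translate([691, 0, 381]) cube([85, 1256, 16]);
translate([806, 0, 381]) cube([85, 1256, 16]);
translate([921, 0, 381]) cube([85, 1256, 16]);
translate([1036, 0, 381]) cube([85, 1256, 16]);
translate([1151, 0, 381]) cube([85, 1256, 16]);
translate([1266, 0, 381]) cube([85, 1256, 16]);
translate([1381, 0, 381]) cube([85, 1256, 16]);
translate([1496, 0, 381]) cube([85, 1256, 16]);
translate([1611, 0, 381]) cube([85, 1256, 16]);
translate([1726, 0, 381]) cube([85, 1256, 16]);
translate([1841, 0, 381]) cube([85, 1256, 16]);


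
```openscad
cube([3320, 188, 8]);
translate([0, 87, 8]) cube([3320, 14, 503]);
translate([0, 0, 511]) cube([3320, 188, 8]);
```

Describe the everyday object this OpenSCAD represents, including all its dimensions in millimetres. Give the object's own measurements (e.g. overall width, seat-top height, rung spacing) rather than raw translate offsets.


An I-beam lying along x, 3320 mm long. Overall section height 519 mm. Two flanges 188 mm wide (y) and 8 mm thick, one on the floor and one at the top; a web 14 mm thick runs between them, centred on the flange width.


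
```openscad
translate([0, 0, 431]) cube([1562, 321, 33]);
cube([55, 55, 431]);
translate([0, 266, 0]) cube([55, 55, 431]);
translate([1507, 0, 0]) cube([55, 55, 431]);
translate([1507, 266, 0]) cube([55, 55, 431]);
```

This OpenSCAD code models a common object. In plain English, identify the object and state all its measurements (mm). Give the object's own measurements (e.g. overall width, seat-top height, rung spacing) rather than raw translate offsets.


A long wooden bench with a 1562 mm (x) × 321 mm (y) seat, 33 mm thick, its top surface 464 mm above the floor. Four 55 mm square legs at the seat corners, flush with the edges, run from z = 0 to the seat underside.


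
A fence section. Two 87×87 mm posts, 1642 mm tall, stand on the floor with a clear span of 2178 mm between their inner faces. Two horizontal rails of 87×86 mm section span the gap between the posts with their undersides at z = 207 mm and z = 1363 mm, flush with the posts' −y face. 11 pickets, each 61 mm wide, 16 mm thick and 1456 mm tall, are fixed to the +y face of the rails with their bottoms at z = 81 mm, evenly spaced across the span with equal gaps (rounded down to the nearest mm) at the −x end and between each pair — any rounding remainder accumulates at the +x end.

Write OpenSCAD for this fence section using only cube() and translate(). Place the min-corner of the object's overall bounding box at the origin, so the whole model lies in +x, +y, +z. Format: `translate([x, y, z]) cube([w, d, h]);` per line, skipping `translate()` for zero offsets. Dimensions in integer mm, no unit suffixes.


cube([87, 87, 1642]);
translate([2265, 0, 0]) cube([87, 87, 1642]);
translate([87, 0, 207]) cube([2178, 87, 86]);
translate([87, 0, 1363]) cube([2178, 87, 86]);
translate([212, 87, 81]) cube([61, 16, 1456]);
translate([398, 87, 81]) cube([61, 16, 1456]);
translate([584, 87, 81]) cube([61, 16, 1456]);
translate([770, 87, 81]) cube([61, 16, 1456]);
translate([956, 87, 81]) cube([61, 16, 1456]);
translate([1142, 87, 81]) cube([61, 16, 1456]);
translate([1328, 87, 81]) cube([61, 16, 1456]);
translate([1514, 87, 81]) cube([61, 16, 1456]);
translate([1700, 87, 81]) cube([61, 16, 1456]);
translate([1886, 87, 81]) cube([61, 16, 1456]);
translate([2072, 87, 81]) cube([61, 16, 1456]);


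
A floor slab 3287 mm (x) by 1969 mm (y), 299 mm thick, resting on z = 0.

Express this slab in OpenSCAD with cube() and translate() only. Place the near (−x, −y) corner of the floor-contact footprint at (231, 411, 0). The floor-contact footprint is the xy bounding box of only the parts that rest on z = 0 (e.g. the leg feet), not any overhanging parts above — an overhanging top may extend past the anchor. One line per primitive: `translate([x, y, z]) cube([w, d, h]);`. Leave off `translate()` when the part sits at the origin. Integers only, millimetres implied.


translate([231, 411, 0]) cube([3287, 1969, 299]);


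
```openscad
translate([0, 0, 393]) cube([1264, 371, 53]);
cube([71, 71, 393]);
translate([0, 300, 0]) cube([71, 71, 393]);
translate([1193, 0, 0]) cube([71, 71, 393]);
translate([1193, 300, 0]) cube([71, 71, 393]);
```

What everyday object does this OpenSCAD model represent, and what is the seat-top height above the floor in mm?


A bench. The seat-top height is 446 mm.

A long slab on four corner posts — a bench. The slab sits at z = 393 with thickness 53, so the top is 393 + 53 = 446 mm.


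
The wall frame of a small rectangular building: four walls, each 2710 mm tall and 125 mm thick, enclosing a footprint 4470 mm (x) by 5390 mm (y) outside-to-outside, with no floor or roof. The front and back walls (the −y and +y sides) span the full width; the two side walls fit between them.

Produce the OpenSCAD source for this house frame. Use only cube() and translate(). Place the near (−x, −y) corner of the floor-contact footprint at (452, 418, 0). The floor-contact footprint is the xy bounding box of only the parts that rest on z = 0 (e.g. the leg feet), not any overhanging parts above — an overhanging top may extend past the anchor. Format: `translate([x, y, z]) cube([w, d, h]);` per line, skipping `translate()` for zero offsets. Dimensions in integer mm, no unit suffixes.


translate([452, 418, 0]) cube([4470, 125, 2710]);
translate([452, 5683, 0]) cube([4470, 125, 2710]);
translate([452, 543, 0]) cube([125, 5140, 2710]);
translate([4797, 543, 0]) cube([125, 5140, 2710]);


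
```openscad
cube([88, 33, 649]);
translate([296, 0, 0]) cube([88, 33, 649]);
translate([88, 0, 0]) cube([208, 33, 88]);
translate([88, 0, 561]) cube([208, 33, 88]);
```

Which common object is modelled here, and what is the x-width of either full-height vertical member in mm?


A picture frame. The border width is 88 mm.

Four thin pieces enclosing a rectangular opening — a picture frame. The two full-height stiles are 649 mm tall; the top rail sits at z = 561 and is 88 mm tall, so the border above the opening is 649 − 561 = 88 mm, matching the stile x-width.


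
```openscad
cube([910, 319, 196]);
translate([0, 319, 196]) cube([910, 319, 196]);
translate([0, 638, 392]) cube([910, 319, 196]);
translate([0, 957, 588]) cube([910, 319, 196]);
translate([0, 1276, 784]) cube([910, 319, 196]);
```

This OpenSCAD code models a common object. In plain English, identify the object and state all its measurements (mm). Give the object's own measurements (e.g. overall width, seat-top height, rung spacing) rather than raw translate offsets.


A straight staircase of 5 solid steps. Each step is 910 mm wide (x), 319 mm deep (y, the going) and 196 mm tall (the rise). The first step rests on the floor; each subsequent step sits one going further in +y and one rise higher in +z, directly behind and above the previous step with no overlap.


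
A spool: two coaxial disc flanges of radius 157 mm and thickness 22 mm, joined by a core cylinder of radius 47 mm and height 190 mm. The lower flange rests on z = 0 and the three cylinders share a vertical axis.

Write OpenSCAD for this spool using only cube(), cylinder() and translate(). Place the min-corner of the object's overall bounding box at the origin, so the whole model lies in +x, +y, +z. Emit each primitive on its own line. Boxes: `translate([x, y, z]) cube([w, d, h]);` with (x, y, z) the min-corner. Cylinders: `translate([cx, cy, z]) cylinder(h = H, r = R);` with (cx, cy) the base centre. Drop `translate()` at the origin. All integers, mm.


translate([157, 157, 0]) cylinder(h = 22, r = 157);
translate([157, 157, 22]) cylinder(h = 190, r = 47);
translate([157, 157, 212]) cylinder(h = 22, r = 157);


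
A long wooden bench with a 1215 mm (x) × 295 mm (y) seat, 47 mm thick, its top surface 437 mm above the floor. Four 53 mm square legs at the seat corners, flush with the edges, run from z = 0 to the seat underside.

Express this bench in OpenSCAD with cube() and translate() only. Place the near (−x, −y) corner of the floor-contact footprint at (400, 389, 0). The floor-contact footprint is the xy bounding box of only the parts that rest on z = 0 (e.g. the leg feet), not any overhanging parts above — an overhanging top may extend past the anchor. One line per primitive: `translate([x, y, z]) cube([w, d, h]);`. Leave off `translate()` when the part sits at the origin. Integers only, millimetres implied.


translate([400, 389, 390]) cube([1215, 295, 47]);
translate([400, 389, 0]) cube([53, 53, 390]);
translate([400, 631, 0]) cube([53, 53, 390]);
translate([1562, 389, 0]) cube([53, 53, 390]);
translate([1562, 631, 0]) cube([53, 53, 390]);


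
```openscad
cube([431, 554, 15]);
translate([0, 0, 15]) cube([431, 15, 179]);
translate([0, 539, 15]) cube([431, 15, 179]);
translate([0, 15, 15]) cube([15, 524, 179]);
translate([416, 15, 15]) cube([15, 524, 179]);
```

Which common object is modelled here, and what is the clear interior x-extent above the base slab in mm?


An open box. The internal width is 401 mm.

A 431×554 base slab with four walls standing on it — an open box. The base is 431 mm wide and the walls are 15 mm thick, so the internal width is 431 − 2 × 15 = 401 mm.


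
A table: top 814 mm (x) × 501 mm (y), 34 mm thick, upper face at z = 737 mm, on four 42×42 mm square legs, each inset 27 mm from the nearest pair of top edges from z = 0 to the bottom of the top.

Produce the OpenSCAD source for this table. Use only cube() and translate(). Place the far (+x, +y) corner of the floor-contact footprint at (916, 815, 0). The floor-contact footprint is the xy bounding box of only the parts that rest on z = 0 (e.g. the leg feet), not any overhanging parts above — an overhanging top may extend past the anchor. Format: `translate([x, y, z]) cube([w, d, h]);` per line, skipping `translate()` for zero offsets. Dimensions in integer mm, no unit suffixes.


translate([129, 341, 703]) cube([814, 501, 34]);
translate([156, 368, 0]) cube([42, 42, 703]);
translate([874, 368, 0]) cube([42, 42, 703]);
translate([156, 773, 0]) cube([42, 42, 703]);
translate([874, 773, 0]) cube([42, 42, 703]);


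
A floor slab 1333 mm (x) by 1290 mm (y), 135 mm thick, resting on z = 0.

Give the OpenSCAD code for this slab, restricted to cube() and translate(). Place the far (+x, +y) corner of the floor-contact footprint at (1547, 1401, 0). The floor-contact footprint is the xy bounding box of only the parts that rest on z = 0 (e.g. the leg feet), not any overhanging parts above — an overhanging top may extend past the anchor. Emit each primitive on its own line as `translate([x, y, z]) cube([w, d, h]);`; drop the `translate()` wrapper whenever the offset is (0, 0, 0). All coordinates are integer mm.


translate([214, 111, 0]) cube([1333, 1290, 135]);
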